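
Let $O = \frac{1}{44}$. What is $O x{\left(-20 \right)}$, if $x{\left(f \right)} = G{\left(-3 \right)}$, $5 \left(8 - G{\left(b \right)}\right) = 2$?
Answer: $\frac{19}{110} \approx 0.17273$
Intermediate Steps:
$G{\left(b \right)} = \frac{38}{5}$ ($G{\left(b \right)} = 8 - \frac{2}{5} = \frac{38}{5}$)
$x{\left(f \right)} = \frac{38}{5}$
$O = \frac{1}{44} \approx 0.022727$
$O x{\left(-20 \right)} = \frac{1}{44} \cdot \frac{38}{5} = \frac{19}{110}$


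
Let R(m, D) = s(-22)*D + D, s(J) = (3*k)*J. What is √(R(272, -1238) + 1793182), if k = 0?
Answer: 2*√447986 ≈ 1338.6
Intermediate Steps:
s(J) = 0 (s(J) = (3*0)*J = 0*J = 0)
R(m, D) = D (R(m, D) = 0*D + D = 0 + D = D)
√(R(272, -1238) + 1793182) = √(-1238 + 1793182) = √1791944 = 2*√447986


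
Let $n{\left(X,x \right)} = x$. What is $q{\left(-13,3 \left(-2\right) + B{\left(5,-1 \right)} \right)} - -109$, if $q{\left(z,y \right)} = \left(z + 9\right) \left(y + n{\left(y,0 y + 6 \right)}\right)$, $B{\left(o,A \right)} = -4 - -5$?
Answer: $105$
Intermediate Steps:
$B{\left(o,A \right)} = 1$ ($B{\left(o,A \right)} = -4 + 5 = 1$)
$q{\left(z,y \right)} = \left(6 + y\right) \left(9 + z\right)$ ($q{\left(z,y \right)} = \left(z + 9\right) \left(y + \left(0 y + 6\right)\right) = \left(9 + z\right) \left(y + \left(0 + 6\right)\right) = \left(9 + z\right) \left(y + 6\right) = \left(9 + z\right) \left(6 + y\right) = \left(6 + y\right) \left(9 + z\right)$)
$q{\left(-13,3 \left(-2\right) + B{\left(5,-1 \right)} \right)} - -109 = \left(54 + 6 \left(-13\right) + 9 \left(3 \left(-2\right) + 1\right) + \left(3 \left(-2\right) + 1\right) \left(-13\right)\right) - -109 = \left(54 - 78 + 9 \left(-6 + 1\right) + \left(-6 + 1\right) \left(-13\right)\right) + 109 = \left(54 - 78 + 9 \left(-5\right) - -65\right) + 109 = \left(54 - 78 - 45 + 65\right) + 109 = -4 + 109 = 105$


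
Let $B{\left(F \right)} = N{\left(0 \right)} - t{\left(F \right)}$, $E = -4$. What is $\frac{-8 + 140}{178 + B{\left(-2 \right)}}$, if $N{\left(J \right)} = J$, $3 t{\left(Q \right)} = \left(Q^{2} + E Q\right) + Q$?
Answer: $\frac{99}{131} \approx 0.75572$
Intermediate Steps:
$t{\left(Q \right)} = - Q + \frac{Q^{2}}{3}$ ($t{\left(Q \right)} = \frac{\left(Q^{2} - 4 Q\right) + Q}{3} = \frac{Q^{2} - 3 Q}{3} = - Q + \frac{Q^{2}}{3}$)
$B{\left(F \right)} = - \frac{F \left(-3 + F\right)}{3}$ ($B{\left(F \right)} = 0 - \frac{F \left(-3 + F\right)}{3} = - \frac{F \left(-3 + F\right)}{3}$)
$\frac{-8 + 140}{178 + B{\left(-2 \right)}} = \frac{-8 + 140}{178 + \frac{1}{3} \left(-2\right) \left(3 - -2\right)} = \frac{132}{178 + \frac{1}{3} \left(-2\right) \left(3 + 2\right)} = \frac{132}{178 + \frac{1}{3} \left(-2\right) 5} = \frac{132}{178 - \frac{10}{3}} = \frac{132}{\frac{524}{3}} = 132 \cdot \frac{3}{524} = \frac{99}{131}$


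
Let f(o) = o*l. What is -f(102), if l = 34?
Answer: -3468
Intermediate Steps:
f(o) = 34*o (f(o) = o*34 = 34*o)
-f(102) = -34*102 = -1*3468 = -3468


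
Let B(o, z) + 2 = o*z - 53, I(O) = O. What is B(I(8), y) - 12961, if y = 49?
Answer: -12624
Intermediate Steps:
B(o, z) = -55 + o*z (B(o, z) = -2 + (o*z - 53) = -2 + (-53 + o*z) = -55 + o*z)
B(I(8), y) - 12961 = (-55 + 8*49) - 12961 = (-55 + 392) - 12961 = 337 - 12961 = -12624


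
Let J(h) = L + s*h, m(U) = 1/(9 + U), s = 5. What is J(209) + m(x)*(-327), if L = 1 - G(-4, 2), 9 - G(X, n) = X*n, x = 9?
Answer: 6065/6 ≈ 1010.8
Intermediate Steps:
G(X, n) = 9 - X*n
L = -16 (L = 1 - (9 - 1*(-4)*2) = 1 - (9 + 8) = 1 - 1*17 = 1 - 17 = -16)
J(h) = -16 + 5*h
J(209) + m(x)*(-327) = (-16 + 5*209) - 327/(9 + 9) = (-16 + 1045) - 327/18 = 1029 + (1/18)*(-327) = 1029 - 109/6 = 6065/6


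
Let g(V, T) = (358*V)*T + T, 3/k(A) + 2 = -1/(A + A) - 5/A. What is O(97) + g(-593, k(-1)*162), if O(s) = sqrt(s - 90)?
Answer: -206348796/7 + sqrt(7) ≈ -2.9478e+7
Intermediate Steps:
O(s) = sqrt(-90 + s)
k(A) = 3/(-2 - 11/(2*A)) (k(A) = 3/(-2 + (-1/(A + A) - 5/A)) = 3/(-2 + (-1/(2*A) - 5/A)) = 3/(-2 - 11/(2*A)))
g(V, T) = T + 358*T*V (g(V, T) = 358*T*V + T = T + 358*T*V)
O(97) + g(-593, k(-1)*162) = sqrt(-90 + 97) + (-6*(-1)/(11 + 4*(-1))*162)*(1 + 358*(-593)) = sqrt(7) + (-6*(-1)/(11 - 4)*162)*(1 - 212294) = sqrt(7) + (-6*(-1)/7*162)*(-212293) = sqrt(7) + (-6*(-1)*1/7*162)*(-212293) = sqrt(7) + ((6/7)*162)*(-212293) = sqrt(7) + (972/7)*(-212293) = sqrt(7) - 206348796/7 = -206348796/7 + sqrt(7)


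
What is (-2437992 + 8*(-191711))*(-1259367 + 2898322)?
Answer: -6509404794400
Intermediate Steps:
(-2437992 + 8*(-191711))*(-1259367 + 2898322) = (-2437992 - 1533688)*1638955 = -3971680*1638955 = -6509404794400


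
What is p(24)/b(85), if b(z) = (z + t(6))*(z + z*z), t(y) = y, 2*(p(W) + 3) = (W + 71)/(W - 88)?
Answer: -479/85146880 ≈ -5.6256e-6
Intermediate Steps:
p(W) = -3 + (71 + W)/(2*(-88 + W)) (p(W) = -3 + ((W + 71)/(W - 88))/2 = -3 + ((71 + W)/(-88 + W))/2 = -3 + (71 + W)/(2*(-88 + W)))
b(z) = (6 + z)*(z + z²) (b(z) = (z + 6)*(z + z*z) = (6 + z)*(z + z²))
p(24)/b(85) = ((599 - 5*24)/(2*(-88 + 24)))/((85*(6 + 85² + 7*85))) = ((½)*(599 - 120)/(-64))/((85*(6 + 7225 + 595))) = ((½)*(-1/64)*479)/((85*7826)) = -479/128/665210 = -479/128*1/665210 = -479/85146880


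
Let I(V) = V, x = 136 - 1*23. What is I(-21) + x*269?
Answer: 30376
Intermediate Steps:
x = 113 (x = 136 - 23 = 113)
I(-21) + x*269 = -21 + 113*269 = -21 + 30397 = 30376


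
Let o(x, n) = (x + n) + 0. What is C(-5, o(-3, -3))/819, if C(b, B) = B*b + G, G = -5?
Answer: 25/819 ≈ 0.030525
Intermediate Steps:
o(x, n) = n + x (o(x, n) = (n + x) + 0 = n + x)
C(b, B) = -5 + B*b (C(b, B) = B*b - 5 = -5 + B*b)
C(-5, o(-3, -3))/819 = (-5 + (-3 - 3)*(-5))/819 = (-5 - 6*(-5))*(1/819) = (-5 + 30)*(1/819) = 25*(1/819) = 25/819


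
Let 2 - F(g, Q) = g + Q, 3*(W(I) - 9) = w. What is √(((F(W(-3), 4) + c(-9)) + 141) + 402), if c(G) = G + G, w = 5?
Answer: √4611/3 ≈ 22.635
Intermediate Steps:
W(I) = 32/3 (W(I) = 9 + (⅓)*5 = 9 + 5/3 = 32/3)
F(g, Q) = 2 - Q - g (F(g, Q) = 2 - (g + Q) = 2 - (Q + g) = 2 + (-Q - g) = 2 - Q - g)
c(G) = 2*G
√(((F(W(-3), 4) + c(-9)) + 141) + 402) = √((((2 - 1*4 - 1*32/3) + 2*(-9)) + 141) + 402) = √((((2 - 4 - 32/3) - 18) + 141) + 402) = √(((-38/3 - 18) + 141) + 402) = √((-92/3 + 141) + 402) = √(331/3 + 402) = √(1537/3) = √4611/3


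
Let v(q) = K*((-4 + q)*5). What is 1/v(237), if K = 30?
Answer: 1/34950 ≈ 2.8612e-5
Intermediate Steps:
v(q) = -600 + 150*q (v(q) = 30*((-4 + q)*5) = 30*(-20 + 5*q) = -600 + 150*q)
1/v(237) = 1/(-600 + 150*237) = 1/(-600 + 35550) = 1/34950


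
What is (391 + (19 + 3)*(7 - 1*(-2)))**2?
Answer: 346921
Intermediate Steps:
(391 + (19 + 3)*(7 - 1*(-2)))**2 = (391 + 22*(7 + 2))**2 = (391 + 22*9)**2 = (391 + 198)**2 = 589**2 = 346921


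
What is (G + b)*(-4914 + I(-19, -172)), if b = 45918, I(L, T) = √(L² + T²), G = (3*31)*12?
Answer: -231125076 + 47034*√29945 ≈ -2.2299e+8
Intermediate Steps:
G = 1116 (G = 93*12 = 1116)
(G + b)*(-4914 + I(-19, -172)) = (1116 + 45918)*(-4914 + √((-19)² + (-172)²)) = 47034*(-4914 + √(361 + 29584)) = 47034*(-4914 + √29945) = -231125076 + 47034*√29945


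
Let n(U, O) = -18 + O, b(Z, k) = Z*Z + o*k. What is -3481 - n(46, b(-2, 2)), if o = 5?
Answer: -3477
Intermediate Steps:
b(Z, k) = Z**2 + 5*k (b(Z, k) = Z*Z + 5*k = Z**2 + 5*k)
-3481 - n(46, b(-2, 2)) = -3481 - (-18 + ((-2)**2 + 5*2)) = -3481 - (-18 + (4 + 10)) = -3481 - (-18 + 14) = -3481 - 1*(-4) = -3481 + 4 = -3477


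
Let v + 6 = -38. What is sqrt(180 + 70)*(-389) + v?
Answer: -44 - 1945*sqrt(10) ≈ -6194.6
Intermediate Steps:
v = -44 (v = -6 - 38 = -44)
sqrt(180 + 70)*(-389) + v = sqrt(180 + 70)*(-389) - 44 = sqrt(250)*(-389) - 44 = (5*sqrt(10))*(-389) - 44 = -1945*sqrt(10) - 44 = -44 - 1945*sqrt(10)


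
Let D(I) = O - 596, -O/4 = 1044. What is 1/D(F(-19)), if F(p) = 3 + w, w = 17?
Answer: -1/4772 ≈ -0.00020956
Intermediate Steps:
F(p) = 20 (F(p) = 3 + 17 = 20)
O = -4176 (O = -4*1044 = -4176)
D(I) = -4772 (D(I) = -4176 - 596 = -4772)
1/D(F(-19)) = 1/(-4772) = -1/4772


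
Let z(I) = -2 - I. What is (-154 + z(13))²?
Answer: 28561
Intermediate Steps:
(-154 + z(13))² = (-154 + (-2 - 1*13))² = (-154 + (-2 - 13))² = (-154 - 15)² = (-169)² = 28561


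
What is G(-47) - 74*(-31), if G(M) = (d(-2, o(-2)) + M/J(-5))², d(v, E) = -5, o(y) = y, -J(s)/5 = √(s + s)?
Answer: 577541/250 + 47*I*√10/5 ≈ 2310.2 + 29.725*I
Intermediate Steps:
J(s) = -5*√2*√s (J(s) = -5*√(s + s) = -5*√2*√s)
G(M) = (-5 + I*M*√10/50)² (G(M) = (-5 + M/((-5*√2*√(-5))))² = (-5 + M/((-5*√2*I*√5)))² = (-5 + M/((-5*I*√10)))² = (-5 + M*(I*√10/50))² = (-5 + I*M*√10/50)²)
G(-47) - 74*(-31) = -(-47 + 25*I*√10)²/250 - 74*(-31) = -(-47 + 25*I*√10)²/250 - 1*(-2294) = -(-47 + 25*I*√10)²/250 + 2294 = 2294 - (-47 + 25*I*√10)²/250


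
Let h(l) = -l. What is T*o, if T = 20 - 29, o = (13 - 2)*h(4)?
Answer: 396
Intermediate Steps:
o = -44 (o = (13 - 2)*(-1*4) = 11*(-4) = -44)
T = -9
T*o = -9*(-44) = 396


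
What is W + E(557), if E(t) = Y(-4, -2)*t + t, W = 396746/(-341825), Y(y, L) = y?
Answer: -571586321/341825 ≈ -1672.2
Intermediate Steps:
W = -396746/341825 (W = 396746*(-1/341825) = -396746/341825 ≈ -1.1607)
E(t) = -3*t (E(t) = -4*t + t = -3*t)
W + E(557) = -396746/341825 - 3*557 = -396746/341825 - 1671 = -571586321/341825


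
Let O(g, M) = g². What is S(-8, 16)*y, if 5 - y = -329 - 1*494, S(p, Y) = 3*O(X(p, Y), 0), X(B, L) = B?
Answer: 158976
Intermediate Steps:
S(p, Y) = 3*p²
y = 828 (y = 5 - (-329 - 1*494) = 5 - (-329 - 494) = 5 - 1*(-823) = 5 + 823 = 828)
S(-8, 16)*y = (3*(-8)²)*828 = (3*64)*828 = 192*828 = 158976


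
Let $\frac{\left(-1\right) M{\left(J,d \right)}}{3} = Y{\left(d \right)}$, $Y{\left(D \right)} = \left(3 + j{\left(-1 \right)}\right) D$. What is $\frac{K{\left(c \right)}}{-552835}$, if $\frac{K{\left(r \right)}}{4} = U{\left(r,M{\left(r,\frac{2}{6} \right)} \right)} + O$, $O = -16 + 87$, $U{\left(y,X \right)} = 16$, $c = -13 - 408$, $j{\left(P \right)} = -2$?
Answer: $- \frac{348}{552835} \approx -0.00062948$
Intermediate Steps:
$Y{\left(D \right)} = D$ ($Y{\left(D \right)} = \left(3 - 2\right) D = 1 D = D$)
$c = -421$ ($c = -13 - 408 = -421$)
$M{\left(J,d \right)} = - 3 d$
$O = 71$
$K{\left(r \right)} = 348$ ($K{\left(r \right)} = 4 \left(16 + 71\right) = 4 \cdot 87 = 348$)
$\frac{K{\left(c \right)}}{-552835} = \frac{348}{-552835} = 348 \left(- \frac{1}{552835}\right) = - \frac{348}{552835}$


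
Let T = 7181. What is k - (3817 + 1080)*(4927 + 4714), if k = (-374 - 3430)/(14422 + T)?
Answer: -339973447645/7201 ≈ -4.7212e+7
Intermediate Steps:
k = -1268/7201 (k = (-374 - 3430)/(14422 + 7181) = -3804/21603 = -3804*1/21603 = -1268/7201 ≈ -0.17609)
k - (3817 + 1080)*(4927 + 4714) = -1268/7201 - (3817 + 1080)*(4927 + 4714) = -1268/7201 - 4897*9641 = -1268/7201 - 1*47211977 = -1268/7201 - 47211977 = -339973447645/7201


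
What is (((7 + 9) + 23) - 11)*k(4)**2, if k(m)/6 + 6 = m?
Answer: 4032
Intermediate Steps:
k(m) = -36 + 6*m
(((7 + 9) + 23) - 11)*k(4)**2 = (((7 + 9) + 23) - 11)*(-36 + 6*4)**2 = ((16 + 23) - 11)*(-36 + 24)**2 = (39 - 11)*(-12)**2 = 28*144 = 4032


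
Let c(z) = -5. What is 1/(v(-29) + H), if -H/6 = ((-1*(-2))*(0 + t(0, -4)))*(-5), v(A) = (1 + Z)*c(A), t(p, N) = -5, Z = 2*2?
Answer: -1/325 ≈ -0.0030769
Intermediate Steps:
Z = 4
v(A) = -25 (v(A) = (1 + 4)*(-5) = 5*(-5) = -25)
H = -300 (H = -6*(-1*(-2))*(0 - 5)*(-5) = -6*2*(-5)*(-5) = -(-60)*(-5) = -6*50 = -300)
1/(v(-29) + H) = 1/(-25 - 300) = 1/(-325) = -1/325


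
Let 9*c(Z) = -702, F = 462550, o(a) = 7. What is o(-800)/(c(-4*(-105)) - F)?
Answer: -7/462628 ≈ -1.5131e-5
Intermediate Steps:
c(Z) = -78 (c(Z) = (1/9)*(-702) = -78)
o(-800)/(c(-4*(-105)) - F) = 7/(-78 - 1*462550) = 7/(-78 - 462550) = 7/(-462628) = 7*(-1/462628) = -7/462628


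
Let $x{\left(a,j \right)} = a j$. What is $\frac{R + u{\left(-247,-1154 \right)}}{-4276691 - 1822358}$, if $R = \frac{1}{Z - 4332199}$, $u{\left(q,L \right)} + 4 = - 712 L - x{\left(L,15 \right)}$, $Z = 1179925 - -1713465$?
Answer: $- \frac{1207094565785}{8775366592641} \approx -0.13755$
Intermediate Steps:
$Z = 2893390$ ($Z = 1179925 + 1713465 = 2893390$)
$u{\left(q,L \right)} = -4 - 727 L$ ($u{\left(q,L \right)} = -4 - \left(712 L + L 15\right) = -4 - 727 L$)
$R = - \frac{1}{1438809}$ ($R = \frac{1}{2893390 - 4332199} = \frac{1}{-1438809} = - \frac{1}{1438809} \approx -6.9502 \cdot 10^{-7}$)
$\frac{R + u{\left(-247,-1154 \right)}}{-4276691 - 1822358} = \frac{- \frac{1}{1438809} - -838954}{-4276691 - 1822358} = \frac{- \frac{1}{1438809} + \left(-4 + 838958\right)}{-6099049} = \left(- \frac{1}{1438809} + 838954\right) \left(- \frac{1}{6099049}\right) = \frac{1207094565785}{1438809} \left(- \frac{1}{6099049}\right) = - \frac{1207094565785}{8775366592641}$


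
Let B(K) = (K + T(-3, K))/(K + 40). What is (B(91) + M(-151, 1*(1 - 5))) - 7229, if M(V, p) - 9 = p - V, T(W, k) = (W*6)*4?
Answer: -926544/131 ≈ -7072.9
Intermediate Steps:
T(W, k) = 24*W (T(W, k) = (6*W)*4 = 24*W)
B(K) = (-72 + K)/(40 + K) (B(K) = (K + 24*(-3))/(K + 40) = (K - 72)/(40 + K) = (-72 + K)/(40 + K))
M(V, p) = 9 + p - V (M(V, p) = 9 + (p - V) = 9 + p - V)
(B(91) + M(-151, 1*(1 - 5))) - 7229 = ((-72 + 91)/(40 + 91) + (9 + 1*(1 - 5) - 1*(-151))) - 7229 = (19/131 + (9 + 1*(-4) + 151)) - 7229 = ((1/131)*19 + (9 - 4 + 151)) - 7229 = (19/131 + 156) - 7229 = 20455/131 - 7229 = -926544/131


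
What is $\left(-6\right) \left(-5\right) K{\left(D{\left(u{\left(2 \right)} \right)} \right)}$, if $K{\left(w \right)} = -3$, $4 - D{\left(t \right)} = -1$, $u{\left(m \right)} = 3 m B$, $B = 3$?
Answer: $-90$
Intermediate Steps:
$u{\left(m \right)} = 9 m$ ($u{\left(m \right)} = 3 m 3 = 9 m$)
$D{\left(t \right)} = 5$ ($D{\left(t \right)} = 4 - -1 = 4 + 1 = 5$)
$\left(-6\right) \left(-5\right) K{\left(D{\left(u{\left(2 \right)} \right)} \right)} = \left(-6\right) \left(-5\right) \left(-3\right) = 30 \left(-3\right) = -90$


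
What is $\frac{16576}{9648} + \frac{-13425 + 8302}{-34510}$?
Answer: $\frac{38841529}{20809530} \approx 1.8665$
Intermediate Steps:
$\frac{16576}{9648} + \frac{-13425 + 8302}{-34510} = 16576 \cdot \frac{1}{9648} - - \frac{5123}{34510} = \frac{1036}{603} + \frac{5123}{34510} = \frac{38841529}{20809530}$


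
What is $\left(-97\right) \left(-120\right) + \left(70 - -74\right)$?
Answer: $11784$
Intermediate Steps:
$\left(-97\right) \left(-120\right) + \left(70 - -74\right) = 11640 + \left(70 + 74\right) = 11640 + 144 = 11784$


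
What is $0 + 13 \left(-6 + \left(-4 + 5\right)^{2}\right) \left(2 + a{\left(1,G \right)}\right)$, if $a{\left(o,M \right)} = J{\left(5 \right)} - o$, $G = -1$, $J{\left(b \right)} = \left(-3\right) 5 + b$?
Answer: $585$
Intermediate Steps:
$J{\left(b \right)} = -15 + b$
$a{\left(o,M \right)} = -10 - o$ ($a{\left(o,M \right)} = \left(-15 + 5\right) - o = -10 - o$)
$0 + 13 \left(-6 + \left(-4 + 5\right)^{2}\right) \left(2 + a{\left(1,G \right)}\right) = 0 + 13 \left(-6 + \left(-4 + 5\right)^{2}\right) \left(2 - 11\right) = 0 + 13 \left(-6 + 1^{2}\right) \left(2 - 11\right) = 0 + 13 \left(-6 + 1\right) \left(2 - 11\right) = 0 + 13 \left(\left(-5\right) \left(-9\right)\right) = 0 + 13 \cdot 45 = 0 + 585 = 585$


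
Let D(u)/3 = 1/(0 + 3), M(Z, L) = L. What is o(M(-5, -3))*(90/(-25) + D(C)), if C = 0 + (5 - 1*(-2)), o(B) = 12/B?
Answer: 52/5 ≈ 10.400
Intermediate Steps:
C = 7 (C = 0 + (5 + 2) = 0 + 7 = 7)
D(u) = 1 (D(u) = 3/(0 + 3) = 3/3 = 3*(⅓) = 1)
o(M(-5, -3))*(90/(-25) + D(C)) = (12/(-3))*(90/(-25) + 1) = (12*(-⅓))*(90*(-1/25) + 1) = -4*(-18/5 + 1) = -4*(-13/5) = 52/5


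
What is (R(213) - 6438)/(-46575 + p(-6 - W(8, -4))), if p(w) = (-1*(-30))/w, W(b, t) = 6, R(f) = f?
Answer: 2490/18631 ≈ 0.13365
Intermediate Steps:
p(w) = 30/w
(R(213) - 6438)/(-46575 + p(-6 - W(8, -4))) = (213 - 6438)/(-46575 + 30/(-6 - 1*6)) = -6225/(-46575 + 30/(-6 - 6)) = -6225/(-46575 + 30/(-12)) = -6225/(-46575 + 30*(-1/12)) = -6225/(-46575 - 5/2) = -6225/(-93155/2) = -6225*(-2/93155) = 2490/18631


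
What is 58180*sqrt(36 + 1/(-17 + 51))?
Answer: 1018150*sqrt(34)/17 ≈ 3.4922e+5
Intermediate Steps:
58180*sqrt(36 + 1/(-17 + 51)) = 58180*sqrt(36 + 1/34) = 58180*sqrt(1225/34) = 58180*(35*sqrt(34)/34) = 1018150*sqrt(34)/17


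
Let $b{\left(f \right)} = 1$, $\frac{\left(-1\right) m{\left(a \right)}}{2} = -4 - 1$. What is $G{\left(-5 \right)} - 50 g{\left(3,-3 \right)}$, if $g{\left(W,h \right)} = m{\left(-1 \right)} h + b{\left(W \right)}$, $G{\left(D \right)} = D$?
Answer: $1445$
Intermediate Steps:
$m{\left(a \right)} = 10$ ($m{\left(a \right)} = - 2 \left(-4 - 1\right) = \left(-2\right) \left(-5\right) = 10$)
$g{\left(W,h \right)} = 1 + 10 h$ ($g{\left(W,h \right)} = 10 h + 1 = 1 + 10 h$)
$G{\left(-5 \right)} - 50 g{\left(3,-3 \right)} = -5 - 50 \left(1 + 10 \left(-3\right)\right) = -5 - 50 \left(1 - 30\right) = -5 - -1450 = -5 + 1450 = 1445$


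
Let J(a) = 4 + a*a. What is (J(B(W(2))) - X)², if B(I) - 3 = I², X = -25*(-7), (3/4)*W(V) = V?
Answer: 31024900/6561 ≈ 4728.7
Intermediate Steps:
W(V) = 4*V/3
X = 175
B(I) = 3 + I²
J(a) = 4 + a²
(J(B(W(2))) - X)² = ((4 + (3 + ((4/3)*2)²)²) - 1*175)² = ((4 + (3 + (8/3)²)²) - 175)² = ((4 + (3 + 64/9)²) - 175)² = ((4 + (91/9)²) - 175)² = ((4 + 8281/81) - 175)² = (8605/81 - 175)² = (-5570/81)² = 31024900/6561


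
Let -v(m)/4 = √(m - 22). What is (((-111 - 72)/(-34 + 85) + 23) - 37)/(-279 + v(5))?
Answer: 83421/1327921 - 1196*I*√17/1327921 ≈ 0.062821 - 0.0037135*I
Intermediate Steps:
v(m) = -4*√(-22 + m) (v(m) = -4*√(m - 22) = -4*√(-22 + m))
(((-111 - 72)/(-34 + 85) + 23) - 37)/(-279 + v(5)) = (((-111 - 72)/(-34 + 85) + 23) - 37)/(-279 - 4*√(-22 + 5)) = ((-183/51 + 23) - 37)/(-279 - 4*I*√17) = ((-183*1/51 + 23) - 37)/(-279 - 4*I*√17) = ((-61/17 + 23) - 37)/(-279 - 4*I*√17) = (330/17 - 37)/(-279 - 4*I*√17) = -299/(17*(-279 - 4*I*√17))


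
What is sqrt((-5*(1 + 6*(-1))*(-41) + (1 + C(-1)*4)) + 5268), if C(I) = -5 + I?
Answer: 2*sqrt(1055) ≈ 64.962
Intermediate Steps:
sqrt((-5*(1 + 6*(-1))*(-41) + (1 + C(-1)*4)) + 5268) = sqrt((-5*(1 + 6*(-1))*(-41) + (1 + (-5 - 1)*4)) + 5268) = sqrt((-5*(1 - 6)*(-41) + (1 - 6*4)) + 5268) = sqrt((-5*(-5)*(-41) + (1 - 24)) + 5268) = sqrt((25*(-41) - 23) + 5268) = sqrt((-1025 - 23) + 5268) = sqrt(-1048 + 5268) = sqrt(4220) = 2*sqrt(1055)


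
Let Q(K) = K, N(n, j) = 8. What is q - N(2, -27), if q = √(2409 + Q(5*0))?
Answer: -8 + √2409 ≈ 41.082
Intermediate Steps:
q = √2409 (q = √(2409 + 5*0) = √(2409 + 0) = √2409 ≈ 49.082)
q - N(2, -27) = √2409 - 1*8 = √2409 - 8 = -8 + √2409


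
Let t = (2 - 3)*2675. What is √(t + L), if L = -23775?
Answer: 115*I*√2 ≈ 162.63*I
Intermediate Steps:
t = -2675 (t = -1*2675 = -2675)
√(t + L) = √(-2675 - 23775) = √(-26450) = 115*I*√2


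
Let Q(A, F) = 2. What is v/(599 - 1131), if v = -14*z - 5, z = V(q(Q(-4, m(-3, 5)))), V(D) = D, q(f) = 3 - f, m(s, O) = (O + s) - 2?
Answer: 1/28 ≈ 0.035714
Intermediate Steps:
m(s, O) = -2 + O + s
z = 1 (z = 3 - 1*2 = 3 - 2 = 1)
v = -19 (v = -14*1 - 5 = -14 - 5 = -19)
v/(599 - 1131) = -19/(599 - 1131) = -19/(-532) = -19*(-1/532) = 1/28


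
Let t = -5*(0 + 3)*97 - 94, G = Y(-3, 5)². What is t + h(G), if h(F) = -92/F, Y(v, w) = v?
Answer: -14033/9 ≈ -1559.2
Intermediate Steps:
G = 9 (G = (-3)² = 9)
t = -1549 (t = -5*3*97 - 94 = -15*97 - 94 = -1455 - 94 = -1549)
t + h(G) = -1549 - 92/9 = -14033/9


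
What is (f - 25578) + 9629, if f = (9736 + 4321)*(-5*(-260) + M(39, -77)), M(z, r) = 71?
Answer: 19256198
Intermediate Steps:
f = 19272147 (f = (9736 + 4321)*(-5*(-260) + 71) = 14057*(1300 + 71) = 14057*1371 = 19272147)
(f - 25578) + 9629 = (19272147 - 25578) + 9629 = 19246569 + 9629 = 19256198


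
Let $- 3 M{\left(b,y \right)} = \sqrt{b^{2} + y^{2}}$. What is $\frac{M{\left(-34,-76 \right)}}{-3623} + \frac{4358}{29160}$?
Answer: $\frac{2179}{14580} + \frac{2 \sqrt{1733}}{10869} \approx 0.15711$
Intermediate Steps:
$M{\left(b,y \right)} = - \frac{\sqrt{b^{2} + y^{2}}}{3}$
$\frac{M{\left(-34,-76 \right)}}{-3623} + \frac{4358}{29160} = \frac{\left(- \frac{1}{3}\right) \sqrt{\left(-34\right)^{2} + \left(-76\right)^{2}}}{-3623} + \frac{4358}{29160} = - \frac{\sqrt{1156 + 5776}}{3} \left(- \frac{1}{3623}\right) + 4358 \cdot \frac{1}{29160} = - \frac{\sqrt{6932}}{3} \left(- \frac{1}{3623}\right) + \frac{2179}{14580} = - \frac{2 \sqrt{1733}}{3} \left(- \frac{1}{3623}\right) + \frac{2179}{14580} = \frac{2 \sqrt{1733}}{10869} + \frac{2179}{14580} = \frac{2179}{14580} + \frac{2 \sqrt{1733}}{10869}$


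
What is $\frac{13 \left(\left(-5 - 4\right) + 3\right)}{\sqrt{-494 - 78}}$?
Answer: $\frac{3 i \sqrt{143}}{11} \approx 3.2613 i$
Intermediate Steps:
$\frac{13 \left(\left(-5 - 4\right) + 3\right)}{\sqrt{-494 - 78}} = \frac{13 \left(-9 + 3\right)}{\sqrt{-572}} = \frac{13 \left(-6\right)}{2 i \sqrt{143}} = - 78 \left(- \frac{i \sqrt{143}}{286}\right) = \frac{3 i \sqrt{143}}{11}$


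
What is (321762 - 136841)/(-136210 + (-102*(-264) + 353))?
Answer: -184921/108929 ≈ -1.6976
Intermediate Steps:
(321762 - 136841)/(-136210 + (-102*(-264) + 353)) = 184921/(-136210 + (26928 + 353)) = 184921/(-136210 + 27281) = 184921/(-108929) = 184921*(-1/108929) = -184921/108929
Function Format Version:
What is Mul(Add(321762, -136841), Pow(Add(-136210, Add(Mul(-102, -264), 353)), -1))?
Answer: Rational(-184921, 108929) ≈ -1.6976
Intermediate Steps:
Mul(Add(321762, -136841), Pow(Add(-136210, Add(Mul(-102, -264), 353)), -1)) = Mul(184921, Pow(Add(-136210, Add(26928, 353)), -1)) = Mul(184921, Pow(Add(-136210, 27281), -1)) = Mul(184921, Pow(-108929, -1)) = Mul(184921, Rational(-1, 108929)) = Rational(-184921, 108929)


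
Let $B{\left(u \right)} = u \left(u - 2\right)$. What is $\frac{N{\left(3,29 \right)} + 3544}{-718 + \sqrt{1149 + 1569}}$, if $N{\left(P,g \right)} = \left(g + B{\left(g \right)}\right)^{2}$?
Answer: $- \frac{237976792}{256403} - \frac{994332 \sqrt{302}}{256403} \approx -995.53$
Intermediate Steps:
$B{\left(u \right)} = u \left(-2 + u\right)$
$N{\left(P,g \right)} = \left(g + g \left(-2 + g\right)\right)^{2}$
$\frac{N{\left(3,29 \right)} + 3544}{-718 + \sqrt{1149 + 1569}} = \frac{29^{2} \left(-1 + 29\right)^{2} + 3544}{-718 + \sqrt{1149 + 1569}} = \frac{841 \cdot 28^{2} + 3544}{-718 + \sqrt{2718}} = \frac{841 \cdot 784 + 3544}{-718 + 3 \sqrt{302}} = \frac{659344 + 3544}{-718 + 3 \sqrt{302}} = \frac{662888}{-718 + 3 \sqrt{302}}$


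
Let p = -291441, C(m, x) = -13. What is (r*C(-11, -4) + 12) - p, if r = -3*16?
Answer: 292077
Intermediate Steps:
r = -48
(r*C(-11, -4) + 12) - p = (-48*(-13) + 12) - 1*(-291441) = (624 + 12) + 291441 = 636 + 291441 = 292077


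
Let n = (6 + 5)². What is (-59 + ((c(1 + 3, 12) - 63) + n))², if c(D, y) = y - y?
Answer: 1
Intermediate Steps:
c(D, y) = 0
n = 121 (n = 11² = 121)
(-59 + ((c(1 + 3, 12) - 63) + n))² = (-59 + ((0 - 63) + 121))² = (-59 + (-63 + 121))² = (-59 + 58)² = (-1)² = 1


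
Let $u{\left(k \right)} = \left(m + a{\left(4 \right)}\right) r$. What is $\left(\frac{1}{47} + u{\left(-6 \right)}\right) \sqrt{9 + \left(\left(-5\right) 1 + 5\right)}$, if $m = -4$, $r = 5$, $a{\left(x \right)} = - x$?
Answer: $- \frac{5637}{47} \approx -119.94$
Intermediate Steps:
$u{\left(k \right)} = -40$ ($u{\left(k \right)} = \left(-4 - 4\right) 5 = \left(-8\right) 5 = -40$)
$\left(\frac{1}{47} + u{\left(-6 \right)}\right) \sqrt{9 + \left(\left(-5\right) 1 + 5\right)} = \left(\frac{1}{47} - 40\right) \sqrt{9 + \left(\left(-5\right) 1 + 5\right)} = \left(\frac{1}{47} - 40\right) \sqrt{9 + \left(-5 + 5\right)} = - \frac{1879 \sqrt{9 + 0}}{47} = - \frac{1879 \sqrt{9}}{47} = \left(- \frac{1879}{47}\right) 3 = - \frac{5637}{47}$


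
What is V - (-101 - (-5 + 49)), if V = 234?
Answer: 379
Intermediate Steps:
V - (-101 - (-5 + 49)) = 234 - (-101 - (-5 + 49)) = 234 - (-101 - 1*44) = 234 - (-101 - 44) = 234 - 1*(-145) = 234 + 145 = 379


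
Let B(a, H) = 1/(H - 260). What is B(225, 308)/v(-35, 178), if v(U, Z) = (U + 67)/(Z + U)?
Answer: 143/1536 ≈ 0.093099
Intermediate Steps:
v(U, Z) = (67 + U)/(U + Z)
B(a, H) = 1/(-260 + H)
B(225, 308)/v(-35, 178) = 1/((-260 + 308)*(((67 - 35)/(-35 + 178)))) = 1/(48*((32/143))) = 1/(48*(((1/143)*32))) = 1/(48*(32/143)) = (1/48)*(143/32) = 143/1536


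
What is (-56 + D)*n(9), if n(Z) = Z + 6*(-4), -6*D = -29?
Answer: 1535/2 ≈ 767.50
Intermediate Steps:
D = 29/6 (D = -⅙*(-29) = 29/6 ≈ 4.8333)
n(Z) = -24 + Z (n(Z) = Z - 24 = -24 + Z)
(-56 + D)*n(9) = (-56 + 29/6)*(-24 + 9) = -307/6*(-15) = 1535/2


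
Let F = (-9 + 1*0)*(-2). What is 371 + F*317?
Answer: 6077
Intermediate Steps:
F = 18 (F = (-9 + 0)*(-2) = -9*(-2) = 18)
371 + F*317 = 371 + 18*317 = 371 + 5706 = 6077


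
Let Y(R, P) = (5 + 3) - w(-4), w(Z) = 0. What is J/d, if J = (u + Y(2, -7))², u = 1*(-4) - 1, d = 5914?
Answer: 9/5914 ≈ 0.0015218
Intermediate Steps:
Y(R, P) = 8 (Y(R, P) = (5 + 3) - 1*0 = 8 + 0 = 8)
u = -5 (u = -4 - 1 = -5)
J = 9 (J = (-5 + 8)² = 3² = 9)
J/d = 9/5914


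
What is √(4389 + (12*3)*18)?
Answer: √5037 ≈ 70.972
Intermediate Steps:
√(4389 + (12*3)*18) = √(4389 + 36*18) = √(4389 + 648) = √5037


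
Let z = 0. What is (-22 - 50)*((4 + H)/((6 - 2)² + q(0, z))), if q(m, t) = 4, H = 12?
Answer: -288/5 ≈ -57.600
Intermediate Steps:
(-22 - 50)*((4 + H)/((6 - 2)² + q(0, z))) = (-22 - 50)*((4 + 12)/((6 - 2)² + 4)) = -1152/(4² + 4) = -1152/(16 + 4) = -1152/20 = -72*⅘ = -288/5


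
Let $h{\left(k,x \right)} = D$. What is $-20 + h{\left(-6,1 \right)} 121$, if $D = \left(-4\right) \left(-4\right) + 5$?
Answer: $2521$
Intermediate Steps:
$D = 21$ ($D = 16 + 5 = 21$)
$h{\left(k,x \right)} = 21$
$-20 + h{\left(-6,1 \right)} 121 = -20 + 21 \cdot 121 = -20 + 2541 = 2521$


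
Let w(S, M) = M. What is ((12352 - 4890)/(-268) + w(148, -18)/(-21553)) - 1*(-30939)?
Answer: 89274575947/2888102 ≈ 30911.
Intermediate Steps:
((12352 - 4890)/(-268) + w(148, -18)/(-21553)) - 1*(-30939) = ((12352 - 4890)/(-268) - 18/(-21553)) - 1*(-30939) = (7462*(-1/268) - 18*(-1/21553)) + 30939 = (-3731/134 + 18/21553) + 30939 = -80411831/2888102 + 30939 = 89274575947/2888102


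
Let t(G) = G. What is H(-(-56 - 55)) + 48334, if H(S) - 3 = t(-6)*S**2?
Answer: -25589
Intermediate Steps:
H(S) = 3 - 6*S**2
H(-(-56 - 55)) + 48334 = (3 - 6*(-56 - 55)**2) + 48334 = (3 - 6*(-1*(-111))**2) + 48334 = (3 - 6*111**2) + 48334 = (3 - 6*12321) + 48334 = (3 - 73926) + 48334 = -73923 + 48334 = -25589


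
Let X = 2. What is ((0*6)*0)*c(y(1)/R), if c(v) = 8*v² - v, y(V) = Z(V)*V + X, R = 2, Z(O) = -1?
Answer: 0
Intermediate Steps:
y(V) = 2 - V (y(V) = -V + 2 = 2 - V)
c(v) = -v + 8*v²
((0*6)*0)*c(y(1)/R) = ((0*6)*0)*(((2 - 1*1)/2)*(-1 + 8*((2 - 1*1)/2))) = (0*0)*(((2 - 1)*(½))*(-1 + 8*((2 - 1)*(½)))) = 0*((1*(½))*(-1 + 8*(1*(½)))) = 0*((-1 + 8*(½))/2) = 0*((-1 + 4)/2) = 0*((½)*3) = 0*(3/2) = 0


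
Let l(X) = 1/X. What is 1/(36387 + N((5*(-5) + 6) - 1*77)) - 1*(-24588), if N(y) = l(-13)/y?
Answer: 1116565103724/45410977 ≈ 24588.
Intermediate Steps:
N(y) = -1/(13*y) (N(y) = 1/((-13)*y) = -1/(13*y))
1/(36387 + N((5*(-5) + 6) - 1*77)) - 1*(-24588) = 1/(36387 - 1/(13*((5*(-5) + 6) - 1*77))) - 1*(-24588) = 1/(36387 - 1/(13*((-25 + 6) - 77))) + 24588 = 1/(36387 - 1/(13*(-19 - 77))) + 24588 = 1/(36387 - 1/13/(-96)) + 24588 = 1/(36387 - 1/13*(-1/96)) + 24588 = 1/(36387 + 1/1248) + 24588 = 1/(45410977/1248) + 24588 = 1248/45410977 + 24588 = 1116565103724/45410977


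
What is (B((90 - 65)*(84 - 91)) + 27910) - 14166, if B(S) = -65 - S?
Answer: 13854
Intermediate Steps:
(B((90 - 65)*(84 - 91)) + 27910) - 14166 = ((-65 - (90 - 65)*(84 - 91)) + 27910) - 14166 = ((-65 - 25*(-7)) + 27910) - 14166 = ((-65 - 1*(-175)) + 27910) - 14166 = ((-65 + 175) + 27910) - 14166 = (110 + 27910) - 14166 = 28020 - 14166 = 13854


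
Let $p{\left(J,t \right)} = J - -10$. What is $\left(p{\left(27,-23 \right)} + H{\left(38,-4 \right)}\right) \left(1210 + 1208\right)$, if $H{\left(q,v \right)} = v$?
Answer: $79794$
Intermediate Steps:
$p{\left(J,t \right)} = 10 + J$ ($p{\left(J,t \right)} = J + 10 = 10 + J$)
$\left(p{\left(27,-23 \right)} + H{\left(38,-4 \right)}\right) \left(1210 + 1208\right) = \left(\left(10 + 27\right) - 4\right) \left(1210 + 1208\right) = \left(37 - 4\right) 2418 = 33 \cdot 2418 = 79794$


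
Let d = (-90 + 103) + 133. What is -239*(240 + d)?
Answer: -92254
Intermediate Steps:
d = 146 (d = 13 + 133 = 146)
-239*(240 + d) = -239*(240 + 146) = -239*386 = -92254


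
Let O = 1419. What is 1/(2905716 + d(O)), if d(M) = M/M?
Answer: 1/2905717 ≈ 3.4415e-7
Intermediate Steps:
d(M) = 1
1/(2905716 + d(O)) = 1/(2905716 + 1) = 1/2905717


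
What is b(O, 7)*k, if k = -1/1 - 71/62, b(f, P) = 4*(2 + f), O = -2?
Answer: 0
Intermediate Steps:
b(f, P) = 8 + 4*f
k = -133/62 (k = -1*1 - 71*1/62 = -1 - 71/62 = -133/62 ≈ -2.1452)
b(O, 7)*k = (8 + 4*(-2))*(-133/62) = (8 - 8)*(-133/62) = 0*(-133/62) = 0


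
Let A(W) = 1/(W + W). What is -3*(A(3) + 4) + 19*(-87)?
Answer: -3331/2 ≈ -1665.5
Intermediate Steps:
A(W) = 1/(2*W)
-3*(A(3) + 4) + 19*(-87) = -3*((½)/3 + 4) + 19*(-87) = -3*((½)*(⅓) + 4) - 1653 = -3*(⅙ + 4) - 1653 = -3*25/6 - 1653 = -25/2 - 1653 = -3331/2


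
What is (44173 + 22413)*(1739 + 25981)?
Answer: 1845763920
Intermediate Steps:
(44173 + 22413)*(1739 + 25981) = 66586*27720 = 1845763920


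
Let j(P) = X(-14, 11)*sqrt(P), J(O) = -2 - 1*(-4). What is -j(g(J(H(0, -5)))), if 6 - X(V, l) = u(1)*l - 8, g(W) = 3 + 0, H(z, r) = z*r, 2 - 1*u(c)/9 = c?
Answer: 85*sqrt(3) ≈ 147.22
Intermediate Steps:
u(c) = 18 - 9*c
H(z, r) = r*z
J(O) = 2 (J(O) = -2 + 4 = 2)
g(W) = 3
X(V, l) = 14 - 9*l (X(V, l) = 6 - ((18 - 9*1)*l - 8) = 6 - ((18 - 9)*l - 8) = 6 - (9*l - 8) = 6 - (-8 + 9*l) = 6 + (8 - 9*l) = 14 - 9*l)
j(P) = -85*sqrt(P) (j(P) = (14 - 9*11)*sqrt(P) = (14 - 99)*sqrt(P) = -85*sqrt(P))
-j(g(J(H(0, -5)))) = -(-85)*sqrt(3) = 85*sqrt(3)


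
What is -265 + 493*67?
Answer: 32766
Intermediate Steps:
-265 + 493*67 = -265 + 33031 = 32766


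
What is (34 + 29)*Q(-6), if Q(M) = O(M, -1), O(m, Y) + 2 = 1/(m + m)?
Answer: -525/4 ≈ -131.25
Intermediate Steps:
O(m, Y) = -2 + 1/(2*m) (O(m, Y) = -2 + 1/(m + m) = -2 + 1/(2*m))
Q(M) = -2 + 1/(2*M)
(34 + 29)*Q(-6) = (34 + 29)*(-2 + (½)/(-6)) = 63*(-2 + (½)*(-⅙)) = 63*(-2 - 1/12) = 63*(-25/12) = -525/4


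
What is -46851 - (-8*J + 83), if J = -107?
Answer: -47790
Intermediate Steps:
-46851 - (-8*J + 83) = -46851 - (-8*(-107) + 83) = -46851 - (856 + 83) = -46851 - 1*939 = -46851 - 939 = -47790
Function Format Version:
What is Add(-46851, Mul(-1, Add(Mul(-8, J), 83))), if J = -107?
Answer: -47790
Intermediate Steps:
Add(-46851, Mul(-1, Add(Mul(-8, J), 83))) = Add(-46851, Mul(-1, Add(Mul(-8, -107), 83))) = Add(-46851, Mul(-1, Add(856, 83))) = Add(-46851, Mul(-1, 939)) = Add(-46851, -939) = -47790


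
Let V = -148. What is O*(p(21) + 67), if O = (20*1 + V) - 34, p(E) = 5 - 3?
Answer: -11178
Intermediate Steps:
p(E) = 2
O = -162 (O = (20*1 - 148) - 34 = (20 - 148) - 34 = -128 - 34 = -162)
O*(p(21) + 67) = -162*(2 + 67) = -162*69 = -11178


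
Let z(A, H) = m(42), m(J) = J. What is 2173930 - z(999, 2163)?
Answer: 2173888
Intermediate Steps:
z(A, H) = 42
2173930 - z(999, 2163) = 2173930 - 1*42 = 2173930 - 42 = 2173888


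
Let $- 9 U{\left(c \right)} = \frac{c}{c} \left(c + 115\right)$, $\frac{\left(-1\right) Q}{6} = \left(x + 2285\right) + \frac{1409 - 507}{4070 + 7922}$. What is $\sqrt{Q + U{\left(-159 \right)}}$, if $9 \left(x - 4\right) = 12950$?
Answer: $\frac{7 i \sqrt{36917962606}}{8994} \approx 149.54 i$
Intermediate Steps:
$x = \frac{12986}{9}$ ($x = 4 + \frac{1}{9} \cdot 12950 = 4 + \frac{12950}{9} = \frac{12986}{9} \approx 1442.9$)
$Q = - \frac{201175855}{8994}$ ($Q = - 6 \left(\left(\frac{12986}{9} + 2285\right) + \frac{1409 - 507}{4070 + 7922}\right) = - 6 \left(\frac{33551}{9} + \frac{902}{11992}\right) = - 6 \left(\frac{33551}{9} + 902 \cdot \frac{1}{11992}\right) = - 6 \left(\frac{33551}{9} + \frac{451}{5996}\right) = \left(-6\right) \frac{201175855}{53964} = - \frac{201175855}{8994} \approx -22368.0$)
$U{\left(c \right)} = - \frac{115}{9} - \frac{c}{9}$ ($U{\left(c \right)} = - \frac{\frac{c}{c} \left(c + 115\right)}{9} = - \frac{1 \left(115 + c\right)}{9} = - \frac{115 + c}{9} = - \frac{115}{9} - \frac{c}{9}$)
$\sqrt{Q + U{\left(-159 \right)}} = \sqrt{- \frac{201175855}{8994} - - \frac{44}{9}} = \sqrt{- \frac{201175855}{8994} + \left(- \frac{115}{9} + \frac{53}{3}\right)} = \sqrt{- \frac{201175855}{8994} + \frac{44}{9}} = \sqrt{- \frac{603395653}{26982}} = \frac{7 i \sqrt{36917962606}}{8994}$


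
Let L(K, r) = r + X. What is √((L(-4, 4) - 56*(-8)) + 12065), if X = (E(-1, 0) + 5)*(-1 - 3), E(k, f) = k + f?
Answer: 3*√1389 ≈ 111.81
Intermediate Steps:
E(k, f) = f + k
X = -16 (X = ((0 - 1) + 5)*(-1 - 3) = (-1 + 5)*(-4) = 4*(-4) = -16)
L(K, r) = -16 + r (L(K, r) = r - 16 = -16 + r)
√((L(-4, 4) - 56*(-8)) + 12065) = √(((-16 + 4) - 56*(-8)) + 12065) = √((-12 + 448) + 12065) = √(436 + 12065) = √12501 = 3*√1389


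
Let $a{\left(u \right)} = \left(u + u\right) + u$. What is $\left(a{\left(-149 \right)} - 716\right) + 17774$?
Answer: $16611$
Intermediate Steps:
$a{\left(u \right)} = 3 u$ ($a{\left(u \right)} = 2 u + u = 3 u$)
$\left(a{\left(-149 \right)} - 716\right) + 17774 = \left(3 \left(-149\right) - 716\right) + 17774 = \left(-447 - 716\right) + 17774 = -1163 + 17774 = 16611$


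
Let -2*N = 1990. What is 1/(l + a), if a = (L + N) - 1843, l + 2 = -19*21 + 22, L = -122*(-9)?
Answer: -1/2119 ≈ -0.00047192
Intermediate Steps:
L = 1098
l = -379 (l = -2 + (-19*21 + 22) = -2 + (-399 + 22) = -2 - 377 = -379)
N = -995 (N = -1/2*1990 = -995)
a = -1740 (a = (1098 - 995) - 1843 = 103 - 1843 = -1740)
1/(l + a) = 1/(-379 - 1740) = 1/(-2119) = -1/2119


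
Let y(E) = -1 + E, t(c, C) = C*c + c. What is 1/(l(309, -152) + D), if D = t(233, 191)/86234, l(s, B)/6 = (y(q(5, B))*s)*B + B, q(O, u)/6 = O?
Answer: -43117/352410050880 ≈ -1.2235e-7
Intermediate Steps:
q(O, u) = 6*O
t(c, C) = c + C*c
l(s, B) = 6*B + 174*B*s (l(s, B) = 6*(((-1 + 6*5)*s)*B + B) = 6*(((-1 + 30)*s)*B + B) = 6*((29*s)*B + B) = 6*(29*B*s + B) = 6*(B + 29*B*s) = 6*B + 174*B*s)
D = 22368/43117 (D = (233*(1 + 191))/86234 = (233*192)*(1/86234) = 44736*(1/86234) = 22368/43117 ≈ 0.51877)
1/(l(309, -152) + D) = 1/(6*(-152)*(1 + 29*309) + 22368/43117) = 1/(6*(-152)*(1 + 8961) + 22368/43117) = 1/(6*(-152)*8962 + 22368/43117) = 1/(-8173344 + 22368/43117) = 1/(-352410050880/43117) = -43117/352410050880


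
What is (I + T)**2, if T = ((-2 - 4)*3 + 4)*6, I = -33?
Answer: 13689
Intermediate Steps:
T = -84 (T = (-6*3 + 4)*6 = (-18 + 4)*6 = -14*6 = -84)
(I + T)**2 = (-33 - 84)**2 = (-117)**2 = 13689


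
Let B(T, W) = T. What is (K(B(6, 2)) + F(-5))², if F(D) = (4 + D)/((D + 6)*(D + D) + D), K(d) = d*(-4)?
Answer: 128881/225 ≈ 572.80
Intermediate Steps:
K(d) = -4*d
F(D) = (4 + D)/(D + 2*D*(6 + D)) (F(D) = (4 + D)/((6 + D)*(2*D) + D) = (4 + D)/(2*D*(6 + D) + D) = (4 + D)/(D + 2*D*(6 + D)))
(K(B(6, 2)) + F(-5))² = (-4*6 + (4 - 5)/((-5)*(13 + 2*(-5))))² = (-24 - ⅕*(-1)/(13 - 10))² = (-24 - ⅕*(-1)/3)² = (-24 - ⅕*⅓*(-1))² = (-24 + 1/15)² = (-359/15)² = 128881/225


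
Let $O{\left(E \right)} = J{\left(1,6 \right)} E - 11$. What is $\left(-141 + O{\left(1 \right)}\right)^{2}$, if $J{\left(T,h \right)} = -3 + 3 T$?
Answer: $23104$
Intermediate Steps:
$O{\left(E \right)} = -11$ ($O{\left(E \right)} = \left(-3 + 3 \cdot 1\right) E - 11 = \left(-3 + 3\right) E - 11 = 0 E - 11 = 0 - 11 = -11$)
$\left(-141 + O{\left(1 \right)}\right)^{2} = \left(-141 - 11\right)^{2} = \left(-152\right)^{2} = 23104$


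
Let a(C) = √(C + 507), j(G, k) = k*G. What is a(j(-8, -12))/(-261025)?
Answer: -3*√67/261025 ≈ -9.4075e-5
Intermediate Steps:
j(G, k) = G*k
a(C) = √(507 + C)
a(j(-8, -12))/(-261025) = √(507 - 8*(-12))/(-261025) = √(507 + 96)*(-1/261025) = √603*(-1/261025) = (3*√67)*(-1/261025) = -3*√67/261025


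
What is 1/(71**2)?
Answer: 1/5041 ≈ 0.00019837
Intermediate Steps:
1/(71**2) = 1/5041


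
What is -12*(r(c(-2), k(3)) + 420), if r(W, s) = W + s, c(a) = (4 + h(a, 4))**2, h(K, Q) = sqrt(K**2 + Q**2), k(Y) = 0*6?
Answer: -5472 - 192*sqrt(5) ≈ -5901.3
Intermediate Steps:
k(Y) = 0
c(a) = (4 + sqrt(16 + a**2))**2 (c(a) = (4 + sqrt(a**2 + 4**2))**2 = (4 + sqrt(a**2 + 16))**2 = (4 + sqrt(16 + a**2))**2)
-12*(r(c(-2), k(3)) + 420) = -12*(((4 + sqrt(16 + (-2)**2))**2 + 0) + 420) = -12*(((4 + sqrt(16 + 4))**2 + 0) + 420) = -12*(((4 + sqrt(20))**2 + 0) + 420) = -12*(((4 + 2*sqrt(5))**2 + 0) + 420) = -12*((4 + 2*sqrt(5))**2 + 420) = -12*(420 + (4 + 2*sqrt(5))**2) = -5040 - 12*(4 + 2*sqrt(5))**2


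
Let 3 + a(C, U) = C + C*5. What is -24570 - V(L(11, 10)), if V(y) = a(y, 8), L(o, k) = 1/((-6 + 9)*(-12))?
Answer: -147401/6 ≈ -24567.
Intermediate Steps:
L(o, k) = -1/36 (L(o, k) = -1/12/3 = (⅓)*(-1/12) = -1/36)
a(C, U) = -3 + 6*C (a(C, U) = -3 + (C + C*5) = -3 + (C + 5*C) = -3 + 6*C)
V(y) = -3 + 6*y
-24570 - V(L(11, 10)) = -24570 - (-3 + 6*(-1/36)) = -24570 - (-3 - ⅙) = -24570 - 1*(-19/6) = -24570 + 19/6 = -147401/6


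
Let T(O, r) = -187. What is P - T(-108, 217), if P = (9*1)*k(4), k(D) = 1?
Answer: 196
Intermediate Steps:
P = 9 (P = (9*1)*1 = 9*1 = 9)
P - T(-108, 217) = 9 - 1*(-187) = 9 + 187 = 196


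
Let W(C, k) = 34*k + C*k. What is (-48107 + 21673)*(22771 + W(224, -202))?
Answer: 775705730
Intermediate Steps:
(-48107 + 21673)*(22771 + W(224, -202)) = (-48107 + 21673)*(22771 - 202*(34 + 224)) = -26434*(22771 - 202*258) = -26434*(22771 - 52116) = -26434*(-29345) = 775705730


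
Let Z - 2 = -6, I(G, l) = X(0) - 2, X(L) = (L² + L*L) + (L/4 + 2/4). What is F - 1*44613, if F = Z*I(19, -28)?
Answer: -44607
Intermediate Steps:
X(L) = ½ + 2*L² + L/4 (X(L) = (L² + L²) + (L*(¼) + 2*(¼)) = 2*L² + (L/4 + ½) = 2*L² + (½ + L/4) = ½ + 2*L² + L/4)
I(G, l) = -3/2 (I(G, l) = (½ + 2*0² + (¼)*0) - 2 = (½ + 2*0 + 0) - 2 = (½ + 0 + 0) - 2 = ½ - 2 = -3/2)
Z = -4 (Z = 2 - 6 = -4)
F = 6 (F = -4*(-3/2) = 6)
F - 1*44613 = 6 - 1*44613 = 6 - 44613 = -44607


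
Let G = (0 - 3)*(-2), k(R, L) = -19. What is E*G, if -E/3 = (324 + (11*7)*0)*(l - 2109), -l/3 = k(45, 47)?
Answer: 11967264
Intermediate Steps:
l = 57 (l = -3*(-19) = 57)
E = 1994544 (E = -3*(324 + (11*7)*0)*(57 - 2109) = -3*(324 + 77*0)*(-2052) = -3*(324 + 0)*(-2052) = -972*(-2052) = -3*(-664848) = 1994544)
G = 6 (G = -3*(-2) = 6)
E*G = 1994544*6 = 11967264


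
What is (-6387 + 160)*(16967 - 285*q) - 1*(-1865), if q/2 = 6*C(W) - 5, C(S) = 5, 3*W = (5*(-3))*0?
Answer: -16916894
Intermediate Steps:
W = 0 (W = ((5*(-3))*0)/3 = (-15*0)/3 = (⅓)*0 = 0)
q = 50 (q = 2*(6*5 - 5) = 2*(30 - 5) = 2*25 = 50)
(-6387 + 160)*(16967 - 285*q) - 1*(-1865) = (-6387 + 160)*(16967 - 285*50) - 1*(-1865) = -6227*(16967 - 14250) + 1865 = -6227*2717 + 1865 = -16918759 + 1865 = -16916894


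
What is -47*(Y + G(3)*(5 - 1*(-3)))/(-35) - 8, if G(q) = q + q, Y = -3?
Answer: 367/7 ≈ 52.429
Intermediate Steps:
G(q) = 2*q
-47*(Y + G(3)*(5 - 1*(-3)))/(-35) - 8 = -47*(-3 + (2*3)*(5 - 1*(-3)))/(-35) - 8 = -47*(-3 + 6*(5 + 3))*(-1)/35 - 8 = -47*(-3 + 6*8)*(-1)/35 - 8 = -47*(-3 + 48)*(-1)/35 - 8 = -2115*(-1)/35 - 8 = -47*(-9/7) - 8 = 423/7 - 8 = 367/7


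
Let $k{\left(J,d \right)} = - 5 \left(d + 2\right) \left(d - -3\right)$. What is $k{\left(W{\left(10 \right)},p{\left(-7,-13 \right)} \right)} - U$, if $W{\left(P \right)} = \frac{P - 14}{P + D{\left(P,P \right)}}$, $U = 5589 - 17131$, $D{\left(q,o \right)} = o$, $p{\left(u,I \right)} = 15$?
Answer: $10012$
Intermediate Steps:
$U = -11542$
$W{\left(P \right)} = \frac{-14 + P}{2 P}$ ($W{\left(P \right)} = \frac{P - 14}{P + P} = \frac{-14 + P}{2 P}$)
$k{\left(J,d \right)} = \left(-10 - 5 d\right) \left(3 + d\right)$ ($k{\left(J,d \right)} = - 5 \left(2 + d\right) \left(d + 3\right) = \left(-10 - 5 d\right) \left(3 + d\right)$)
$k{\left(W{\left(10 \right)},p{\left(-7,-13 \right)} \right)} - U = \left(-30 - 375 - 5 \cdot 15^{2}\right) - -11542 = \left(-30 - 375 - 1125\right) + 11542 = -1530 + 11542 = 10012$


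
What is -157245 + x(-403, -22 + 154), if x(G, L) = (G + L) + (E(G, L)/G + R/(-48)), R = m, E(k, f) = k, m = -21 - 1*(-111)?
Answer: -1260135/8 ≈ -1.5752e+5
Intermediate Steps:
m = 90 (m = -21 + 111 = 90)
R = 90
x(G, L) = -7/8 + G + L (x(G, L) = (G + L) + (G/G + 90/(-48)) = (G + L) + (1 + 90*(-1/48)) = (G + L) + (1 - 15/8) = (G + L) - 7/8 = -7/8 + G + L)
-157245 + x(-403, -22 + 154) = -157245 + (-7/8 - 403 + (-22 + 154)) = -157245 + (-7/8 - 403 + 132) = -157245 - 2175/8 = -1260135/8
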